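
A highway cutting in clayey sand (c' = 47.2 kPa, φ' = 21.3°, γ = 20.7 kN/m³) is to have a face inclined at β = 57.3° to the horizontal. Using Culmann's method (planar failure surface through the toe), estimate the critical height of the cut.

Culmann's analysis gives the critical failure plane at α_cr = (β + φ')/2 = (57.3 + 21.3)/2 = 39.3°, and the critical height
H_c = (4c'/γ) · sinβ cosφ' / [1 − cos(β − φ')]
    = (4·47.2/20.7) · sin57.3°·cos21.3° / [1 − cos(36.0°)]
    = 9.121 · 0.8415·0.9317 / [1 − 0.8090]
    = 9.121 · 0.7840 / 0.1910
    = 37.44 m

H_c = 37.44 m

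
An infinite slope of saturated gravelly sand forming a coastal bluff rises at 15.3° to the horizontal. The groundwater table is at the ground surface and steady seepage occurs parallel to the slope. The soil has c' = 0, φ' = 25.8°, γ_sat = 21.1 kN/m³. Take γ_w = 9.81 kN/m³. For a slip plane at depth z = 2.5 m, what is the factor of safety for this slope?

FS = 0.95

With seepage parallel to the slope and the water table at the surface, the effective normal stress on the slip plane uses the buoyant unit weight γ' = γ_sat − γ_w while the driving shear stress uses γ_sat:
FS = [c' + γ' z cos²β tanφ'] / [γ_sat z sinβ cosβ]
(For c' = 0 this reduces to FS = (γ'/γ_sat)·tanφ'/tanβ.)
γ' = 21.1 − 9.81 = 11.29 kN/m³
Numerator = 0.0 + 11.29·2.5·cos²15.3°·tan25.8° = 0.0 + 11.29·2.5·0.9304·0.4834 = 12.694 kPa
Denominator = 21.1·2.5·sin15.3°·cos15.3° = 21.1·2.5·0.2639·0.9646 = 13.426 kPa
FS = 12.694 / 13.426 = 0.946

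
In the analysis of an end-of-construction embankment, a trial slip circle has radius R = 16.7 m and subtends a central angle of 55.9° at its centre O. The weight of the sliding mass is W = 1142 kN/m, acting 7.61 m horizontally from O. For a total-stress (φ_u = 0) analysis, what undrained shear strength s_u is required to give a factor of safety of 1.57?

s_u = 50.1 kPa

FS = s_u·L_a·R / (W·d), so s_u = FS·W·d / (L_a·R).
Arc length L_a = R·θ = 16.7·(55.9°·π/180) = 16.7·0.9756 = 16.29 m
s_u = 1.57·1142·7.61 / (16.29·16.7) = 13644.3 / 272.10 = 50.15 kPa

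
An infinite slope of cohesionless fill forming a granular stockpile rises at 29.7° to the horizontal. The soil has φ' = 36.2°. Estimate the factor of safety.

For a dry cohesionless infinite slope the factor of safety is FS = tanφ' / tanβ.
FS = tan36.2° / tan29.7° = 0.7319 / 0.5704 = 1.283

FS = 1.28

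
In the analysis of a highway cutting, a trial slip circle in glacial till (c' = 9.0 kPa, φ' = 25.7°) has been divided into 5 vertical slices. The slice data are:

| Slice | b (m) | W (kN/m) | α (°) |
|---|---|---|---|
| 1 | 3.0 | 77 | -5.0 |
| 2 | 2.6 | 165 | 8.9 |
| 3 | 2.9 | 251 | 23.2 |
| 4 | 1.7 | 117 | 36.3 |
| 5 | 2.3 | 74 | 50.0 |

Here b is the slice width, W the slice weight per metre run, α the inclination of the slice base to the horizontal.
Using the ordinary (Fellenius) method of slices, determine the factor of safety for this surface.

Ordinary method of slices: FS = Σ[c'·Δl_i + (W_i cosα_i)·tanφ'] / Σ W_i sinα_i, with Δl_i = b_i / cosα_i.
Slice 1: Δl = 3.0/cos(-5.0°) = 3.011 m; N'_1 = 77·cos(-5.0°) = 76.7; c'Δl = 27.10; W sinα = -6.7
Slice 2: Δl = 2.6/cos8.9° = 2.632 m; N'_2 = 165·cos8.9° = 163.0; c'Δl = 23.69; W sinα = 25.5
Slice 3: Δl = 2.9/cos23.2° = 3.155 m; N'_3 = 251·cos23.2° = 230.7; c'Δl = 28.40; W sinα = 98.9
Slice 4: Δl = 1.7/cos36.3° = 2.109 m; N'_4 = 117·cos36.3° = 94.3; c'Δl = 18.98; W sinα = 69.3
Slice 5: Δl = 2.3/cos50.0° = 3.578 m; N'_5 = 74·cos50.0° = 47.6; c'Δl = 32.20; W sinα = 56.7
Σc'Δl = 130.4 kN/m; ΣN' = 612.3 kN/m; ΣW sinα = 243.6 kN/m
Resisting = 130.4 + 612.3·tan25.7° = 130.4 + 294.7 = 425.0 kN/m
FS = 425.0 / 243.6 = 1.744

FS = 1.74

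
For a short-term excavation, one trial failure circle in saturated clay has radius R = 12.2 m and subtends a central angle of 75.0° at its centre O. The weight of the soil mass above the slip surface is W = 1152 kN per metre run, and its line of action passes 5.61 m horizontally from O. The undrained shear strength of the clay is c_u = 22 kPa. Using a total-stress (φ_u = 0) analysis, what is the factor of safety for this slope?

Taking moments about the centre O, the resisting moment is provided by the undrained shear strength acting along the arc:
Arc length L_a = R·θ = 12.2·(75.0°·π/180) = 12.2·1.3090 = 15.97 m
M_R = c_u·L_a·R = 22·15.97·12.2 = 4286.3 kN·m/m
M_D = W·d = 1152·5.61 = 6462.7 kN·m/m
FS = M_R / M_D = 4286.3 / 6462.7 = 0.663

FS = 0.66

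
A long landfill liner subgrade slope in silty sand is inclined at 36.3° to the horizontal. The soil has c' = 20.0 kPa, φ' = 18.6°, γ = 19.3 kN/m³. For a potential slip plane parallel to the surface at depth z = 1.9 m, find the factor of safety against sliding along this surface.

FS = 1.60

For an infinite slope with a slip plane parallel to the surface (no pore pressure): FS = [c' + γz cos²β tanφ'] / [γz sinβ cosβ].
γz = 19.3·1.9 = 36.67 kN/m²
Numerator = 20.0 + 36.67·cos²36.3°·tan18.6° = 20.0 + 36.67·0.6495·0.3365 = 28.016 kPa
Denominator = 36.67·sin36.3°·cos36.3° = 36.67·0.5920·0.8059 = 17.496 kPa
FS = 28.016 / 17.496 = 1.601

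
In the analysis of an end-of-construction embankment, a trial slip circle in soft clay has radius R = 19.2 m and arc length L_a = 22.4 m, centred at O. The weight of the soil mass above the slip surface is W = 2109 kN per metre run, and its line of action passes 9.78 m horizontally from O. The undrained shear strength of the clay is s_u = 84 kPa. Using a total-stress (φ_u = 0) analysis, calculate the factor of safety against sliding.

FS = 1.75

Taking moments about the centre O, the resisting moment is provided by the undrained shear strength acting along the arc:
M_R = s_u·L_a·R = 84·22.40·19.2 = 36126.7 kN·m/m
M_D = W·d = 2109·9.78 = 20626.0 kN·m/m
FS = M_R / M_D = 36126.7 / 20626.0 = 1.752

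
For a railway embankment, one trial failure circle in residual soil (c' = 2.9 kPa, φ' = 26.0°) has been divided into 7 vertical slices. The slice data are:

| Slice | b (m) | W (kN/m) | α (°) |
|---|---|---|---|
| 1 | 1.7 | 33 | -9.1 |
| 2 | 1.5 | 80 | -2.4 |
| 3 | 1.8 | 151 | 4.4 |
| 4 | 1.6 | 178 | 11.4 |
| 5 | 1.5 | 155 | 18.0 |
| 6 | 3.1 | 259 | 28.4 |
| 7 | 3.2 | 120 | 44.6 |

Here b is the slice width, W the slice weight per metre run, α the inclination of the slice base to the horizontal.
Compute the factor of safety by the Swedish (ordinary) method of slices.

Ordinary method of slices: FS = Σ[c'·Δl_i + (W_i cosα_i)·tanφ'] / Σ W_i sinα_i, with Δl_i = b_i / cosα_i.
Slice 1: Δl = 1.7/cos(-9.1°) = 1.722 m; N'_1 = 33·cos(-9.1°) = 32.6; c'Δl = 4.99; W sinα = -5.2
Slice 2: Δl = 1.5/cos(-2.4°) = 1.501 m; N'_2 = 80·cos(-2.4°) = 79.9; c'Δl = 4.35; W sinα = -3.4
Slice 3: Δl = 1.8/cos4.4° = 1.805 m; N'_3 = 151·cos4.4° = 150.6; c'Δl = 5.24; W sinα = 11.6
Slice 4: Δl = 1.6/cos11.4° = 1.632 m; N'_4 = 178·cos11.4° = 174.5; c'Δl = 4.73; W sinα = 35.2
Slice 5: Δl = 1.5/cos18.0° = 1.577 m; N'_5 = 155·cos18.0° = 147.4; c'Δl = 4.57; W sinα = 47.9
Slice 6: Δl = 3.1/cos28.4° = 3.524 m; N'_6 = 259·cos28.4° = 227.8; c'Δl = 10.22; W sinα = 123.2
Slice 7: Δl = 3.2/cos44.6° = 4.494 m; N'_7 = 120·cos44.6° = 85.4; c'Δl = 13.03; W sinα = 84.3
Σc'Δl = 47.1 kN/m; ΣN' = 898.2 kN/m; ΣW sinα = 293.5 kN/m
Resisting = 47.1 + 898.2·tan26.0° = 47.1 + 438.1 = 485.2 kN/m
FS = 485.2 / 293.5 = 1.653

FS = 1.65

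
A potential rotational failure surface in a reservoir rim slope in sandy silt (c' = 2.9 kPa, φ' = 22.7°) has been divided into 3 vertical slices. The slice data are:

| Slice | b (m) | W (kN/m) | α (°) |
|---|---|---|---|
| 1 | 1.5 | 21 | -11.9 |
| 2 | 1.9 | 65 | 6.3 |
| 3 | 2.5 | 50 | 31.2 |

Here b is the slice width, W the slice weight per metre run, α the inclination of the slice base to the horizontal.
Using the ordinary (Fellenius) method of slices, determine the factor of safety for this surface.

Ordinary method of slices: FS = Σ[c'·Δl_i + (W_i cosα_i)·tanφ'] / Σ W_i sinα_i, with Δl_i = b_i / cosα_i.
Slice 1: Δl = 1.5/cos(-11.9°) = 1.533 m; N'_1 = 21·cos(-11.9°) = 20.5; c'Δl = 4.45; W sinα = -4.3
Slice 2: Δl = 1.9/cos6.3° = 1.912 m; N'_2 = 65·cos6.3° = 64.6; c'Δl = 5.54; W sinα = 7.1
Slice 3: Δl = 2.5/cos31.2° = 2.923 m; N'_3 = 50·cos31.2° = 42.8; c'Δl = 8.48; W sinα = 25.9
Σc'Δl = 18.5 kN/m; ΣN' = 127.9 kN/m; ΣW sinα = 28.7 kN/m
Resisting = 18.5 + 127.9·tan22.7° = 18.5 + 53.5 = 72.0 kN/m
FS = 72.0 / 28.7 = 2.508

FS = 2.51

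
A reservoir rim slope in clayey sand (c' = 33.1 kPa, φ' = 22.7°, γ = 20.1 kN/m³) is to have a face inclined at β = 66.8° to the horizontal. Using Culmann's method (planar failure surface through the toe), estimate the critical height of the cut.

Culmann's analysis gives the critical failure plane at α_cr = (β + φ')/2 = (66.8 + 22.7)/2 = 44.8°, and the critical height
H_c = (4c'/γ) · sinβ cosφ' / [1 − cos(β − φ')]
    = (4·33.1/20.1) · sin66.8°·cos22.7° / [1 − cos(44.1°)]
    = 6.587 · 0.9191·0.9225 / [1 − 0.7181]
    = 6.587 · 0.8479 / 0.2819
    = 19.82 m

H_c = 19.82 m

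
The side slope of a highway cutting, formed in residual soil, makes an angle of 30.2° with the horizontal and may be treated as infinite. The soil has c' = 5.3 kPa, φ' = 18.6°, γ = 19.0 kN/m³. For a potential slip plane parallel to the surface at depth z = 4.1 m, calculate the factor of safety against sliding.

FS = 0.73

For an infinite slope with a slip plane parallel to the surface (no pore pressure): FS = [c' + γz cos²β tanφ'] / [γz sinβ cosβ].
γz = 19.0·4.1 = 77.90 kN/m²
Numerator = 5.3 + 77.90·cos²30.2°·tan18.6° = 5.3 + 77.90·0.7470·0.3365 = 24.883 kPa
Denominator = 77.90·sin30.2°·cos30.2° = 77.90·0.5030·0.8643 = 33.867 kPa
FS = 24.883 / 33.867 = 0.735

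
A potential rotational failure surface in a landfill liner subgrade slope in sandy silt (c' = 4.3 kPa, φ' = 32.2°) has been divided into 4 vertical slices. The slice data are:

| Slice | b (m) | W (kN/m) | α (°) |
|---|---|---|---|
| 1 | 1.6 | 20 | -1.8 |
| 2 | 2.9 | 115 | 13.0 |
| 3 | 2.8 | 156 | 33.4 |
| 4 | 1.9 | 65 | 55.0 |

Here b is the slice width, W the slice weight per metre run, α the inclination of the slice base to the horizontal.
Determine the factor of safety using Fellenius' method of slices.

FS = 1.44

Ordinary method of slices: FS = Σ[c'·Δl_i + (W_i cosα_i)·tanφ'] / Σ W_i sinα_i, with Δl_i = b_i / cosα_i.
Slice 1: Δl = 1.6/cos(-1.8°) = 1.601 m; N'_1 = 20·cos(-1.8°) = 20.0; c'Δl = 6.88; W sinα = -0.6
Slice 2: Δl = 2.9/cos13.0° = 2.976 m; N'_2 = 115·cos13.0° = 112.1; c'Δl = 12.80; W sinα = 25.9
Slice 3: Δl = 2.8/cos33.4° = 3.354 m; N'_3 = 156·cos33.4° = 130.2; c'Δl = 14.42; W sinα = 85.9
Slice 4: Δl = 1.9/cos55.0° = 3.313 m; N'_4 = 65·cos55.0° = 37.3; c'Δl = 14.24; W sinα = 53.2
Σc'Δl = 48.3 kN/m; ΣN' = 299.6 kN/m; ΣW sinα = 164.4 kN/m
Resisting = 48.3 + 299.6·tan32.2° = 48.3 + 188.6 = 237.0 kN/m
FS = 237.0 / 164.4 = 1.442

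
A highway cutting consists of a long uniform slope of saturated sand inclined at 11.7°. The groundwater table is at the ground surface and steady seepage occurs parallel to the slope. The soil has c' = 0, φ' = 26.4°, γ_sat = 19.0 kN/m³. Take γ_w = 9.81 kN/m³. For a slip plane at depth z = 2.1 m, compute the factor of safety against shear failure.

FS = 1.16

With seepage parallel to the slope and the water table at the surface, the effective normal stress on the slip plane uses the buoyant unit weight γ' = γ_sat − γ_w while the driving shear stress uses γ_sat:
FS = [c' + γ' z cos²β tanφ'] / [γ_sat z sinβ cosβ]
(For c' = 0 this reduces to FS = (γ'/γ_sat)·tanφ'/tanβ.)
γ' = 19.0 − 9.81 = 9.19 kN/m³
Numerator = 0.0 + 9.19·2.1·cos²11.7°·tan26.4° = 0.0 + 9.19·2.1·0.9589·0.4964 = 9.186 kPa
Denominator = 19.0·2.1·sin11.7°·cos11.7° = 19.0·2.1·0.2028·0.9792 = 7.923 kPa
FS = 9.186 / 7.923 = 1.159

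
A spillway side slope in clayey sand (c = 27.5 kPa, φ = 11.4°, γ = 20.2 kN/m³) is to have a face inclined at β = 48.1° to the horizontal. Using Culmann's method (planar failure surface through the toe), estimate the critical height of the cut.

Culmann's analysis gives the critical failure plane at α_cr = (β + φ)/2 = (48.1 + 11.4)/2 = 29.8°, and the critical height
H_c = (4c/γ) · sinβ cosφ / [1 − cos(β − φ)]
    = (4·27.5/20.2) · sin48.1°·cos11.4° / [1 − cos(36.7°)]
    = 5.446 · 0.7443·0.9803 / [1 − 0.8018]
    = 5.446 · 0.7296 / 0.1982
    = 20.04 m

H_c = 20.04 m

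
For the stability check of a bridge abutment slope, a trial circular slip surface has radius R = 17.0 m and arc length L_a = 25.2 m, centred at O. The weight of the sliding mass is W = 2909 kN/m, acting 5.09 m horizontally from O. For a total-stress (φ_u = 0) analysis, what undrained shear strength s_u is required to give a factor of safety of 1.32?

s_u = 45.6 kPa

FS = s_u·L_a·R / (W·d), so s_u = FS·W·d / (L_a·R).
s_u = 1.32·2909·5.09 / (25.20·17.0) = 19545.0 / 428.40 = 45.62 kPa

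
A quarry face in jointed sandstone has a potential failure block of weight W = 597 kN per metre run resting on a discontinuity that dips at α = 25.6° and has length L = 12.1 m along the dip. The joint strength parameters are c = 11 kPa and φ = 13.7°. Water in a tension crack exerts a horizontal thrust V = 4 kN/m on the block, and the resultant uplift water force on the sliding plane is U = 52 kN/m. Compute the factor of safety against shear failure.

Resolving the block weight along and normal to the plane and applying the Mohr–Coulomb strength on the joint:
N' = W cosα − U − V sinα = 597·cos25.6° − 52 − 4·sin25.6° = 484.7 kN/m
Driving force T = W sinα + V cosα = 597·sin25.6° + 4·cos25.6° = 261.6 kN/m
Resisting force R = c·L + N'·tanφ = 11·12.1 + 484.7·tan13.7° = 133.1 + 118.1 = 251.2 kN/m
FS = R / T = 251.2 / 261.6 = 0.961

FS = 0.96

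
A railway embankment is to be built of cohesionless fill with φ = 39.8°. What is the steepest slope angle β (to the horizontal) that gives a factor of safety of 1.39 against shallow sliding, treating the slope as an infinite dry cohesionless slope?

β = 30.9°

For an infinite dry cohesionless slope FS = tanφ/tanβ, so tanβ = tanφ / FS.
tanβ = tan39.8° / 1.39 = 0.8332 / 1.39 = 0.5994
β = arctan(0.5994) = 30.94°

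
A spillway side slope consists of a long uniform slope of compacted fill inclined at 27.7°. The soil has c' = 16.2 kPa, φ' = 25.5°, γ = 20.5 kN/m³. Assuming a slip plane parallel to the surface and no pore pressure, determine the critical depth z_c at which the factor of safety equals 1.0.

Setting FS = 1.00 in FS = [c' + γz cos²β tanφ'] / [γz sinβ cosβ] and solving for z:
z = c' / [γ cosβ (FS·sinβ − cosβ·tanφ')]
  = 16.2 / [20.5·cos27.7°·(1.00·sin27.7° − cos27.7°·tan25.5°)]
  = 16.2 / [20.5·0.8854·(1.00·0.4648 − 0.8854·0.4770)]
  = 16.2 / 0.7720 = 20.986 m

z_c = 20.99 m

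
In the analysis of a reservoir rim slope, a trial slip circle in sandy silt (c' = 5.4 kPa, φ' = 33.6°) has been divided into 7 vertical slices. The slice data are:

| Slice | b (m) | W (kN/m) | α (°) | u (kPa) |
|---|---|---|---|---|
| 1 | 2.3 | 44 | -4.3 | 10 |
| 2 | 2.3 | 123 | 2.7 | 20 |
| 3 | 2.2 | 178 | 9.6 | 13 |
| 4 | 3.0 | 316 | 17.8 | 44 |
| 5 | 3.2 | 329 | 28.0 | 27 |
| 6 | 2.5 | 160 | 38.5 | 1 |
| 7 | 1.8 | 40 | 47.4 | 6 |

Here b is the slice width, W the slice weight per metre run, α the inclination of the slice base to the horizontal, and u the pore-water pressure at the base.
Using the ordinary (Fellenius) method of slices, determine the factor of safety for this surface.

FS = 1.43

Ordinary method of slices: FS = Σ[c'·Δl_i + (W_i cosα_i − u_i·Δl_i)·tanφ'] / Σ W_i sinα_i, with Δl_i = b_i / cosα_i.
Slice 1: Δl = 2.3/cos(-4.3°) = 2.306 m; N'_1 = 44·cos(-4.3°) − 10·2.306 = 20.8; c'Δl = 12.46; W sinα = -3.3
Slice 2: Δl = 2.3/cos2.7° = 2.303 m; N'_2 = 123·cos2.7° − 20·2.303 = 76.8; c'Δl = 12.43; W sinα = 5.8
Slice 3: Δl = 2.2/cos9.6° = 2.231 m; N'_3 = 178·cos9.6° − 13·2.231 = 146.5; c'Δl = 12.05; W sinα = 29.7
Slice 4: Δl = 3.0/cos17.8° = 3.151 m; N'_4 = 316·cos17.8° − 44·3.151 = 162.2; c'Δl = 17.01; W sinα = 96.6
Slice 5: Δl = 3.2/cos28.0° = 3.624 m; N'_5 = 329·cos28.0° − 27·3.624 = 192.6; c'Δl = 19.57; W sinα = 154.5
Slice 6: Δl = 2.5/cos38.5° = 3.194 m; N'_6 = 160·cos38.5° − 1·3.194 = 122.0; c'Δl = 17.25; W sinα = 99.6
Slice 7: Δl = 1.8/cos47.4° = 2.659 m; N'_7 = 40·cos47.4° − 6·2.659 = 11.1; c'Δl = 14.36; W sinα = 29.4
Σc'Δl = 105.1 kN/m; ΣN' = 732.1 kN/m; ΣW sinα = 412.3 kN/m
Resisting = 105.1 + 732.1·tan33.6° = 105.1 + 486.4 = 591.6 kN/m
FS = 591.6 / 412.3 = 1.435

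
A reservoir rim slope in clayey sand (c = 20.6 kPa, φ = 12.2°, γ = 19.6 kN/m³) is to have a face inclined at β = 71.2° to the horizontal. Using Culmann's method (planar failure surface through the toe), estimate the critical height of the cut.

H_c = 8.02 m

Culmann's analysis gives the critical failure plane at α_cr = (β + φ)/2 = (71.2 + 12.2)/2 = 41.7°, and the critical height
H_c = (4c/γ) · sinβ cosφ / [1 − cos(β − φ)]
    = (4·20.6/19.6) · sin71.2°·cos12.2° / [1 − cos(59.0°)]
    = 4.204 · 0.9466·0.9774 / [1 − 0.5150]
    = 4.204 · 0.9253 / 0.4850
    = 8.02 m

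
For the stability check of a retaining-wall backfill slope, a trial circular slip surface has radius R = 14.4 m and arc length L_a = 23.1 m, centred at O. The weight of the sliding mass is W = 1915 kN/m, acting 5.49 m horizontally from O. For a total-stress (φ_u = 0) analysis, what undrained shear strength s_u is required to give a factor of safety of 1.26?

s_u = 39.8 kPa

FS = s_u·L_a·R / (W·d), so s_u = FS·W·d / (L_a·R).
s_u = 1.26·1915·5.49 / (23.10·14.4) = 13246.8 / 332.64 = 39.82 kPa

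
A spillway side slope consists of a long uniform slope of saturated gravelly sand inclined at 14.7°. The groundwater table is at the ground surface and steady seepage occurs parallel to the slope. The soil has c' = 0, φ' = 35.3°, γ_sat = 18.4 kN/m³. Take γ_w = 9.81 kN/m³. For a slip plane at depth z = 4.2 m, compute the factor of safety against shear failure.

FS = 1.26

With seepage parallel to the slope and the water table at the surface, the effective normal stress on the slip plane uses the buoyant unit weight γ' = γ_sat − γ_w while the driving shear stress uses γ_sat:
FS = [c' + γ' z cos²β tanφ'] / [γ_sat z sinβ cosβ]
(For c' = 0 this reduces to FS = (γ'/γ_sat)·tanφ'/tanβ.)
γ' = 18.4 − 9.81 = 8.59 kN/m³
Numerator = 0.0 + 8.59·4.2·cos²14.7°·tan35.3° = 0.0 + 8.59·4.2·0.9356·0.7080 = 23.900 kPa
Denominator = 18.4·4.2·sin14.7°·cos14.7° = 18.4·4.2·0.2538·0.9673 = 18.969 kPa
FS = 23.900 / 18.969 = 1.260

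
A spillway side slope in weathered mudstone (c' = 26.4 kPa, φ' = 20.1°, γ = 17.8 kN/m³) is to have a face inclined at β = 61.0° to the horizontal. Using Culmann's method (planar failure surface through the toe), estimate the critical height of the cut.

H_c = 19.96 m

Culmann's analysis gives the critical failure plane at α_cr = (β + φ')/2 = (61.0 + 20.1)/2 = 40.5°, and the critical height
H_c = (4c'/γ) · sinβ cosφ' / [1 − cos(β − φ')]
    = (4·26.4/17.8) · sin61.0°·cos20.1° / [1 − cos(40.9°)]
    = 5.933 · 0.8746·0.9391 / [1 − 0.7559]
    = 5.933 · 0.8214 / 0.2441
    = 19.96 m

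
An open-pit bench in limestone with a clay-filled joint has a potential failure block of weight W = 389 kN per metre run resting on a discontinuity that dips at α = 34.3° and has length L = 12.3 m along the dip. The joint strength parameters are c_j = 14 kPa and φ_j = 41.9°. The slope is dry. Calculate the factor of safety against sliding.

FS = 2.10

Resolving the block weight along and normal to the plane and applying the Mohr–Coulomb strength on the joint:
N' = W cosα = 389·cos34.3° = 321.4 kN/m
Driving force T = W sinα = 389·sin34.3° = 219.2 kN/m
Resisting force R = c_j·L + N'·tanφ_j = 14·12.3 + 321.4·tan41.9° = 172.2 + 288.3 = 460.5 kN/m
FS = R / T = 460.5 / 219.2 = 2.101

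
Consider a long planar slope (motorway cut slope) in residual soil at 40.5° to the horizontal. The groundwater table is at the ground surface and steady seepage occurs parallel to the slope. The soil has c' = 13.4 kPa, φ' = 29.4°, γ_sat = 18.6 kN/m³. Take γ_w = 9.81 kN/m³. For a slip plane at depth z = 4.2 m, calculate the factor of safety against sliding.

FS = 0.66

With seepage parallel to the slope and the water table at the surface, the effective normal stress on the slip plane uses the buoyant unit weight γ' = γ_sat − γ_w while the driving shear stress uses γ_sat:
FS = [c' + γ' z cos²β tanφ'] / [γ_sat z sinβ cosβ]
γ' = 18.6 − 9.81 = 8.79 kN/m³
Numerator = 13.4 + 8.79·4.2·cos²40.5°·tan29.4° = 13.4 + 8.79·4.2·0.5782·0.5635 = 25.428 kPa
Denominator = 18.6·4.2·sin40.5°·cos40.5° = 18.6·4.2·0.6494·0.7604 = 38.579 kPa
FS = 25.428 / 38.579 = 0.659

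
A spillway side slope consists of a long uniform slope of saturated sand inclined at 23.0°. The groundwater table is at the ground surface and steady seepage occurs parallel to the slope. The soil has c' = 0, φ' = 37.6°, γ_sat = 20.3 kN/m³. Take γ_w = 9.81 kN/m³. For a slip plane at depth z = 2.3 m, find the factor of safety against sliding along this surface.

With seepage parallel to the slope and the water table at the surface, the effective normal stress on the slip plane uses the buoyant unit weight γ' = γ_sat − γ_w while the driving shear stress uses γ_sat:
FS = [c' + γ' z cos²β tanφ'] / [γ_sat z sinβ cosβ]
(For c' = 0 this reduces to FS = (γ'/γ_sat)·tanφ'/tanβ.)
γ' = 20.3 − 9.81 = 10.49 kN/m³
Numerator = 0.0 + 10.49·2.3·cos²23.0°·tan37.6° = 0.0 + 10.49·2.3·0.8473·0.7701 = 15.744 kPa
Denominator = 20.3·2.3·sin23.0°·cos23.0° = 20.3·2.3·0.3907·0.9205 = 16.793 kPa
FS = 15.744 / 16.793 = 0.938

FS = 0.94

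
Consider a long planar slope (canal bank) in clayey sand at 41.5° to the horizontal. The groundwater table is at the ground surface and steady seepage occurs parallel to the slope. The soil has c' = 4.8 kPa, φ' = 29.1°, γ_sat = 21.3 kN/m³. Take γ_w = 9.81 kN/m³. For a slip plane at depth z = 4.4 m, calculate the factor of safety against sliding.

With seepage parallel to the slope and the water table at the surface, the effective normal stress on the slip plane uses the buoyant unit weight γ' = γ_sat − γ_w while the driving shear stress uses γ_sat:
FS = [c' + γ' z cos²β tanφ'] / [γ_sat z sinβ cosβ]
γ' = 21.3 − 9.81 = 11.49 kN/m³
Numerator = 4.8 + 11.49·4.4·cos²41.5°·tan29.1° = 4.8 + 11.49·4.4·0.5609·0.5566 = 20.584 kPa
Denominator = 21.3·4.4·sin41.5°·cos41.5° = 21.3·4.4·0.6626·0.7490 = 46.511 kPa
FS = 20.584 / 46.511 = 0.443

FS = 0.44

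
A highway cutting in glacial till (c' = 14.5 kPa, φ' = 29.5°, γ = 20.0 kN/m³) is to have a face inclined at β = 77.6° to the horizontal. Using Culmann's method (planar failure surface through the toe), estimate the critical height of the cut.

H_c = 7.42 m

Culmann's analysis gives the critical failure plane at α_cr = (β + φ')/2 = (77.6 + 29.5)/2 = 53.5°, and the critical height
H_c = (4c'/γ) · sinβ cosφ' / [1 − cos(β − φ')]
    = (4·14.5/20.0) · sin77.6°·cos29.5° / [1 − cos(48.1°)]
    = 2.900 · 0.9767·0.8704 / [1 − 0.6678]
    = 2.900 · 0.8501 / 0.3322
    = 7.42 m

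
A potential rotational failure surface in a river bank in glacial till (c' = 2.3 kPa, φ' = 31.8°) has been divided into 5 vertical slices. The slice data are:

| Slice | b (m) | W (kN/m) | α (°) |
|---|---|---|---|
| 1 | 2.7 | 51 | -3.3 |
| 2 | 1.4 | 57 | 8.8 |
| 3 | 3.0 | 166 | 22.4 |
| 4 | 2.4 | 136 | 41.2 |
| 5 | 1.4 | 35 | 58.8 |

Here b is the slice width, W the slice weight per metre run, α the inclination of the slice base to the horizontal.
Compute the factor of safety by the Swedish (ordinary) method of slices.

Ordinary method of slices: FS = Σ[c'·Δl_i + (W_i cosα_i)·tanφ'] / Σ W_i sinα_i, with Δl_i = b_i / cosα_i.
Slice 1: Δl = 2.7/cos(-3.3°) = 2.704 m; N'_1 = 51·cos(-3.3°) = 50.9; c'Δl = 6.22; W sinα = -2.9
Slice 2: Δl = 1.4/cos8.8° = 1.417 m; N'_2 = 57·cos8.8° = 56.3; c'Δl = 3.26; W sinα = 8.7
Slice 3: Δl = 3.0/cos22.4° = 3.245 m; N'_3 = 166·cos22.4° = 153.5; c'Δl = 7.46; W sinα = 63.3
Slice 4: Δl = 2.4/cos41.2° = 3.190 m; N'_4 = 136·cos41.2° = 102.3; c'Δl = 7.34; W sinα = 89.6
Slice 5: Δl = 1.4/cos58.8° = 2.703 m; N'_5 = 35·cos58.8° = 18.1; c'Δl = 6.22; W sinα = 29.9
Σc'Δl = 30.5 kN/m; ΣN' = 381.2 kN/m; ΣW sinα = 188.6 kN/m
Resisting = 30.5 + 381.2·tan31.8° = 30.5 + 236.3 = 266.8 kN/m
FS = 266.8 / 188.6 = 1.415

FS = 1.42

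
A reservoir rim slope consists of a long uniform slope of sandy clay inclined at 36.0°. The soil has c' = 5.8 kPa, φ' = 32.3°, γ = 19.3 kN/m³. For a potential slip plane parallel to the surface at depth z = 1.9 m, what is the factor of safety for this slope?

For an infinite slope with a slip plane parallel to the surface (no pore pressure): FS = [c' + γz cos²β tanφ'] / [γz sinβ cosβ].
γz = 19.3·1.9 = 36.67 kN/m²
Numerator = 5.8 + 36.67·cos²36.0°·tan32.3° = 5.8 + 36.67·0.6545·0.6322 = 20.973 kPa
Denominator = 36.67·sin36.0°·cos36.0° = 36.67·0.5878·0.8090 = 17.438 kPa
FS = 20.973 / 17.438 = 1.203

FS = 1.20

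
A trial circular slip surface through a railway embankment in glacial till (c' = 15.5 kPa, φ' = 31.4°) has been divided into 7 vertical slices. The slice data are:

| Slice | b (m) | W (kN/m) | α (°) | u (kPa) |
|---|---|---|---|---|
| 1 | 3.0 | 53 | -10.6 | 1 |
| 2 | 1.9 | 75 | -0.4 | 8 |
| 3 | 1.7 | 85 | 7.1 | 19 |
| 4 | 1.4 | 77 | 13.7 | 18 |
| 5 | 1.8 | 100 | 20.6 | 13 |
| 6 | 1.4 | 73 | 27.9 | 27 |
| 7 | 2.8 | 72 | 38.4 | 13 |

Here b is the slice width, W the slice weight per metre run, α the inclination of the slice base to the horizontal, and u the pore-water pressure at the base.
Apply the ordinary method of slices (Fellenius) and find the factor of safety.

Ordinary method of slices: FS = Σ[c'·Δl_i + (W_i cosα_i − u_i·Δl_i)·tanφ'] / Σ W_i sinα_i, with Δl_i = b_i / cosα_i.
Slice 1: Δl = 3.0/cos(-10.6°) = 3.052 m; N'_1 = 53·cos(-10.6°) − 1·3.052 = 49.0; c'Δl = 47.31; W sinα = -9.7
Slice 2: Δl = 1.9/cos(-0.4°) = 1.900 m; N'_2 = 75·cos(-0.4°) − 8·1.900 = 59.8; c'Δl = 29.45; W sinα = -0.5
Slice 3: Δl = 1.7/cos7.1° = 1.713 m; N'_3 = 85·cos7.1° − 19·1.713 = 51.8; c'Δl = 26.55; W sinα = 10.5
Slice 4: Δl = 1.4/cos13.7° = 1.441 m; N'_4 = 77·cos13.7° − 18·1.441 = 48.9; c'Δl = 22.34; W sinα = 18.2
Slice 5: Δl = 1.8/cos20.6° = 1.923 m; N'_5 = 100·cos20.6° − 13·1.923 = 68.6; c'Δl = 29.81; W sinα = 35.2
Slice 6: Δl = 1.4/cos27.9° = 1.584 m; N'_6 = 73·cos27.9° − 27·1.584 = 21.7; c'Δl = 24.55; W sinα = 34.2
Slice 7: Δl = 2.8/cos38.4° = 3.573 m; N'_7 = 72·cos38.4° − 13·3.573 = 10.0; c'Δl = 55.38; W sinα = 44.7
Σc'Δl = 235.4 kN/m; ΣN' = 309.8 kN/m; ΣW sinα = 132.5 kN/m
Resisting = 235.4 + 309.8·tan31.4° = 235.4 + 189.1 = 424.5 kN/m
FS = 424.5 / 132.5 = 3.203

FS = 3.20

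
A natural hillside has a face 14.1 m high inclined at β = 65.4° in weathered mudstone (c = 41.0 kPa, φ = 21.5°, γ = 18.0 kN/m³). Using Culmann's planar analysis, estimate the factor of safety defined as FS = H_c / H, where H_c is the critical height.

H_c = (4c/γ) · sinβ cosφ / [1 − cos(β − φ)]
    = (4·41.0/18.0) · sin65.4°·cos21.5° / [1 − cos43.9°]
    = 9.111 · 0.8460 / 0.2794 = 27.58 m
FS = H_c / H = 27.58 / 14.1 = 1.956

FS = 1.96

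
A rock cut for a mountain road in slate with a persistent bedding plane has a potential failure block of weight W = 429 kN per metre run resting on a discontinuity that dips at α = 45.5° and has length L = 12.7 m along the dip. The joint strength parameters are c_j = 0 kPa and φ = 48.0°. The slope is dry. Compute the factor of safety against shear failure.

FS = 1.09

Resolving the block weight along and normal to the plane and applying the Mohr–Coulomb strength on the joint:
N' = W cosα = 429·cos45.5° = 300.7 kN/m
Driving force T = W sinα = 429·sin45.5° = 306.0 kN/m
Resisting force R = c_j·L + N'·tanφ = 0·12.7 + 300.7·tan48.0° = 0.0 + 334.0 = 334.0 kN/m
FS = R / T = 334.0 / 306.0 = 1.091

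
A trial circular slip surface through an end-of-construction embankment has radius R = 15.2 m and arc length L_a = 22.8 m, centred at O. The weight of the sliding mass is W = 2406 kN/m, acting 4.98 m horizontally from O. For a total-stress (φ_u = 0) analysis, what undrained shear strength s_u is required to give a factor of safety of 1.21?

FS = s_u·L_a·R / (W·d), so s_u = FS·W·d / (L_a·R).
s_u = 1.21·2406·4.98 / (22.80·15.2) = 14498.1 / 346.56 = 41.83 kPa

s_u = 41.8 kPa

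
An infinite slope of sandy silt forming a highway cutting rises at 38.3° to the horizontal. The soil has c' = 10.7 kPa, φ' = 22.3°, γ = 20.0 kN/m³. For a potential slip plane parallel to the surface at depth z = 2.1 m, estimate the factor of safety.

For an infinite slope with a slip plane parallel to the surface (no pore pressure): FS = [c' + γz cos²β tanφ'] / [γz sinβ cosβ].
γz = 20.0·2.1 = 42.00 kN/m²
Numerator = 10.7 + 42.00·cos²38.3°·tan22.3° = 10.7 + 42.00·0.6159·0.4101 = 21.309 kPa
Denominator = 42.00·sin38.3°·cos38.3° = 42.00·0.6198·0.7848 = 20.428 kPa
FS = 21.309 / 20.428 = 1.043

FS = 1.04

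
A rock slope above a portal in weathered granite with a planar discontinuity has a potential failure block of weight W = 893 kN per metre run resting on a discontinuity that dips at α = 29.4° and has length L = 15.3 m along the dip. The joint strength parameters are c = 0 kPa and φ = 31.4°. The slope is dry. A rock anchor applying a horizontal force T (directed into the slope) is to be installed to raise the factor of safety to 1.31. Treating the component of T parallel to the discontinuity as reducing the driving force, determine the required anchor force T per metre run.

T = 69 kN/m

Resolving forces along and normal to the sliding plane, with the horizontal anchor force T adding T·sinα to the effective normal force and T·cosα acting up the plane against the driving force:
FS = [cL + (W cosα + T sinα) tanφ] / [W sinα − T cosα]
Without the anchor: N' = 778.0 kN/m, driving T_d = 438.4 kN/m, resisting R = 0·15.3 + 778.0·tan31.4° = 474.9 kN/m, FS = 1.08.
Setting FS = 1.31 and solving for T:
1.31·(438.4 − T cos29.4°) = 474.9 + T sin29.4°·tan31.4°
T·(sin29.4°·tan31.4° + 1.31·cos29.4°) = 1.31·438.4 − 474.9
T·(0.4909·0.6104 + 1.31·0.8712) = 574.3 − 474.9 = 99.4
T·1.4409 = 99.4
T = 69.0 kN/m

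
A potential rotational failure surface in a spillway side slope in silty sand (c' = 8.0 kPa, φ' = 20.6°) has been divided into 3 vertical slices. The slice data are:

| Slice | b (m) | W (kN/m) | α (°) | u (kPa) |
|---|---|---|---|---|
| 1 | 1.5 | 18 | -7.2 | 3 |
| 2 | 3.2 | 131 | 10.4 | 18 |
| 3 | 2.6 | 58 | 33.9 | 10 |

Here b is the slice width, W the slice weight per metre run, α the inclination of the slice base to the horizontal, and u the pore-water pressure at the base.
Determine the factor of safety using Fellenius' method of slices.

FS = 1.88

Ordinary method of slices: FS = Σ[c'·Δl_i + (W_i cosα_i − u_i·Δl_i)·tanφ'] / Σ W_i sinα_i, with Δl_i = b_i / cosα_i.
Slice 1: Δl = 1.5/cos(-7.2°) = 1.512 m; N'_1 = 18·cos(-7.2°) − 3·1.512 = 13.3; c'Δl = 12.10; W sinα = -2.3
Slice 2: Δl = 3.2/cos10.4° = 3.253 m; N'_2 = 131·cos10.4° − 18·3.253 = 70.3; c'Δl = 26.03; W sinα = 23.6
Slice 3: Δl = 2.6/cos33.9° = 3.132 m; N'_3 = 58·cos33.9° − 10·3.132 = 16.8; c'Δl = 25.06; W sinα = 32.3
Σc'Δl = 63.2 kN/m; ΣN' = 100.4 kN/m; ΣW sinα = 53.7 kN/m
Resisting = 63.2 + 100.4·tan20.6° = 63.2 + 37.7 = 100.9 kN/m
FS = 100.9 / 53.7 = 1.878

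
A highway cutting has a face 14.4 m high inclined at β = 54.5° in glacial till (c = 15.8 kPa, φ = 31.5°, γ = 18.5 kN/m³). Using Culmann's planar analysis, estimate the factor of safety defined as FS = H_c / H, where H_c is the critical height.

FS = 2.07

H_c = (4c/γ) · sinβ cosφ / [1 − cos(β − φ)]
    = (4·15.8/18.5) · sin54.5°·cos31.5° / [1 − cos23.0°]
    = 3.416 · 0.6941 / 0.0795 = 29.83 m
FS = H_c / H = 29.83 / 14.4 = 2.072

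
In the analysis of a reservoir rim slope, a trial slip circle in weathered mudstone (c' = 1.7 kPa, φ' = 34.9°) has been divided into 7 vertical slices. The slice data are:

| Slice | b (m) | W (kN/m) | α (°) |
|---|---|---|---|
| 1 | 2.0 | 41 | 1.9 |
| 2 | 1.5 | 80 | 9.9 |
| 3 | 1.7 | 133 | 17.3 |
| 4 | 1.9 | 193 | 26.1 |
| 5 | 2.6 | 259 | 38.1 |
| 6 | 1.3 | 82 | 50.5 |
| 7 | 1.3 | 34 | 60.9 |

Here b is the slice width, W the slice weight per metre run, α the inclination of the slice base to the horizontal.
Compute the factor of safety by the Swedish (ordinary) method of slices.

Ordinary method of slices: FS = Σ[c'·Δl_i + (W_i cosα_i)·tanφ'] / Σ W_i sinα_i, with Δl_i = b_i / cosα_i.
Slice 1: Δl = 2.0/cos1.9° = 2.001 m; N'_1 = 41·cos1.9° = 41.0; c'Δl = 3.40; W sinα = 1.4
Slice 2: Δl = 1.5/cos9.9° = 1.523 m; N'_2 = 80·cos9.9° = 78.8; c'Δl = 2.59; W sinα = 13.8
Slice 3: Δl = 1.7/cos17.3° = 1.781 m; N'_3 = 133·cos17.3° = 127.0; c'Δl = 3.03; W sinα = 39.6
Slice 4: Δl = 1.9/cos26.1° = 2.116 m; N'_4 = 193·cos26.1° = 173.3; c'Δl = 3.60; W sinα = 84.9
Slice 5: Δl = 2.6/cos38.1° = 3.304 m; N'_5 = 259·cos38.1° = 203.8; c'Δl = 5.62; W sinα = 159.8
Slice 6: Δl = 1.3/cos50.5° = 2.044 m; N'_6 = 82·cos50.5° = 52.2; c'Δl = 3.47; W sinα = 63.3
Slice 7: Δl = 1.3/cos60.9° = 2.673 m; N'_7 = 34·cos60.9° = 16.5; c'Δl = 4.54; W sinα = 29.7
Σc'Δl = 26.2 kN/m; ΣN' = 692.6 kN/m; ΣW sinα = 392.4 kN/m
Resisting = 26.2 + 692.6·tan34.9° = 26.2 + 483.2 = 509.4 kN/m
FS = 509.4 / 392.4 = 1.298

FS = 1.30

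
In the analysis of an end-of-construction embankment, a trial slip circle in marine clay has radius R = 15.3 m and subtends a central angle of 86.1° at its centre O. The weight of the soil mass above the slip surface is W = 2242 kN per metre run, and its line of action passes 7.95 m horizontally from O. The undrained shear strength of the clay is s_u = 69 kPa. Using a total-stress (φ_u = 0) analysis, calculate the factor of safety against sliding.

Taking moments about the centre O, the resisting moment is provided by the undrained shear strength acting along the arc:
Arc length L_a = R·θ = 15.3·(86.1°·π/180) = 15.3·1.5027 = 22.99 m
M_R = s_u·L_a·R = 69·22.99·15.3 = 24272.4 kN·m/m
M_D = W·d = 2242·7.95 = 17823.9 kN·m/m
FS = M_R / M_D = 24272.4 / 17823.9 = 1.362

FS = 1.36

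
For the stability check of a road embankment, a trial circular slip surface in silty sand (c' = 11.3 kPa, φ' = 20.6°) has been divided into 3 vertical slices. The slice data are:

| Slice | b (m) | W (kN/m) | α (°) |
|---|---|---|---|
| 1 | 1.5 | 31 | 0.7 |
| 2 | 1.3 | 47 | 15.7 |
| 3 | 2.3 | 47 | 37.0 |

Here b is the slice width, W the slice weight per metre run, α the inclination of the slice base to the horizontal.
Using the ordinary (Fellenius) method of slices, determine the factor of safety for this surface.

FS = 2.60

Ordinary method of slices: FS = Σ[c'·Δl_i + (W_i cosα_i)·tanφ'] / Σ W_i sinα_i, with Δl_i = b_i / cosα_i.
Slice 1: Δl = 1.5/cos0.7° = 1.500 m; N'_1 = 31·cos0.7° = 31.0; c'Δl = 16.95; W sinα = 0.4
Slice 2: Δl = 1.3/cos15.7° = 1.350 m; N'_2 = 47·cos15.7° = 45.2; c'Δl = 15.26; W sinα = 12.7
Slice 3: Δl = 2.3/cos37.0° = 2.880 m; N'_3 = 47·cos37.0° = 37.5; c'Δl = 32.54; W sinα = 28.3
Σc'Δl = 64.8 kN/m; ΣN' = 113.8 kN/m; ΣW sinα = 41.4 kN/m
Resisting = 64.8 + 113.8·tan20.6° = 64.8 + 42.8 = 107.5 kN/m
FS = 107.5 / 41.4 = 2.598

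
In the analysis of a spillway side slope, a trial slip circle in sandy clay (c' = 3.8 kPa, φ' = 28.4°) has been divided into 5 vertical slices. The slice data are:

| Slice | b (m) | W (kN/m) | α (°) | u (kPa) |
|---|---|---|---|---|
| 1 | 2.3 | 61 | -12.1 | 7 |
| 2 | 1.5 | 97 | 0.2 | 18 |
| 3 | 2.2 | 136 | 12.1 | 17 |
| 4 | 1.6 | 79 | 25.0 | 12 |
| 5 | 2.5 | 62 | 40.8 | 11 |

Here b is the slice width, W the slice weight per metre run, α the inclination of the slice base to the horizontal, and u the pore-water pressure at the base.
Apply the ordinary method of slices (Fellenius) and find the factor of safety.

FS = 2.09

Ordinary method of slices: FS = Σ[c'·Δl_i + (W_i cosα_i − u_i·Δl_i)·tanφ'] / Σ W_i sinα_i, with Δl_i = b_i / cosα_i.
Slice 1: Δl = 2.3/cos(-12.1°) = 2.352 m; N'_1 = 61·cos(-12.1°) − 7·2.352 = 43.2; c'Δl = 8.94; W sinα = -12.8
Slice 2: Δl = 1.5/cos0.2° = 1.500 m; N'_2 = 97·cos0.2° − 18·1.500 = 70.0; c'Δl = 5.70; W sinα = 0.3
Slice 3: Δl = 2.2/cos12.1° = 2.250 m; N'_3 = 136·cos12.1° − 17·2.250 = 94.7; c'Δl = 8.55; W sinα = 28.5
Slice 4: Δl = 1.6/cos25.0° = 1.765 m; N'_4 = 79·cos25.0° − 12·1.765 = 50.4; c'Δl = 6.71; W sinα = 33.4
Slice 5: Δl = 2.5/cos40.8° = 3.303 m; N'_5 = 62·cos40.8° − 11·3.303 = 10.6; c'Δl = 12.55; W sinα = 40.5
Σc'Δl = 42.4 kN/m; ΣN' = 268.9 kN/m; ΣW sinα = 90.0 kN/m
Resisting = 42.4 + 268.9·tan28.4° = 42.4 + 145.4 = 187.9 kN/m
FS = 187.9 / 90.0 = 2.088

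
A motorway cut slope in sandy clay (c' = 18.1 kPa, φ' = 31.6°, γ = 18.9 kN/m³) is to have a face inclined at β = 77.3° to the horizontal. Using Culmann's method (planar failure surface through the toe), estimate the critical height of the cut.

Culmann's analysis gives the critical failure plane at α_cr = (β + φ')/2 = (77.3 + 31.6)/2 = 54.5°, and the critical height
H_c = (4c'/γ) · sinβ cosφ' / [1 − cos(β − φ')]
    = (4·18.1/18.9) · sin77.3°·cos31.6° / [1 − cos(45.7°)]
    = 3.831 · 0.9755·0.8517 / [1 − 0.6984]
    = 3.831 · 0.8309 / 0.3016
    = 10.55 m

H_c = 10.55 m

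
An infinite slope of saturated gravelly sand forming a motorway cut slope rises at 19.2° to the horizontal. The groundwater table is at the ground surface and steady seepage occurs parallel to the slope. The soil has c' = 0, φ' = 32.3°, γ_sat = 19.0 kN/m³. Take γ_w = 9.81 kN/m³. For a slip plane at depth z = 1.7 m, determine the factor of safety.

With seepage parallel to the slope and the water table at the surface, the effective normal stress on the slip plane uses the buoyant unit weight γ' = γ_sat − γ_w while the driving shear stress uses γ_sat:
FS = [c' + γ' z cos²β tanφ'] / [γ_sat z sinβ cosβ]
(For c' = 0 this reduces to FS = (γ'/γ_sat)·tanφ'/tanβ.)
γ' = 19.0 − 9.81 = 9.19 kN/m³
Numerator = 0.0 + 9.19·1.7·cos²19.2°·tan32.3° = 0.0 + 9.19·1.7·0.8918·0.6322 = 8.808 kPa
Denominator = 19.0·1.7·sin19.2°·cos19.2° = 19.0·1.7·0.3289·0.9444 = 10.032 kPa
FS = 8.808 / 10.032 = 0.878

FS = 0.88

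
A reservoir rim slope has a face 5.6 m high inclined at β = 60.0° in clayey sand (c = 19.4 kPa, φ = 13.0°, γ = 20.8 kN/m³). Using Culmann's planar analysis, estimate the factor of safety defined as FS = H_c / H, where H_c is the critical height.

H_c = (4c/γ) · sinβ cosφ / [1 − cos(β − φ)]
    = (4·19.4/20.8) · sin60.0°·cos13.0° / [1 − cos47.0°]
    = 3.731 · 0.8438 / 0.3180 = 9.90 m
FS = H_c / H = 9.90 / 5.6 = 1.768

FS = 1.77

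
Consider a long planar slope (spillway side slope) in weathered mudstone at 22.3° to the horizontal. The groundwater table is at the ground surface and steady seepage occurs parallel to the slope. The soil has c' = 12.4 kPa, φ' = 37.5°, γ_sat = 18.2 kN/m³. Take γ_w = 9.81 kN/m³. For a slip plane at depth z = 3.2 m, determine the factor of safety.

With seepage parallel to the slope and the water table at the surface, the effective normal stress on the slip plane uses the buoyant unit weight γ' = γ_sat − γ_w while the driving shear stress uses γ_sat:
FS = [c' + γ' z cos²β tanφ'] / [γ_sat z sinβ cosβ]
γ' = 18.2 − 9.81 = 8.39 kN/m³
Numerator = 12.4 + 8.39·3.2·cos²22.3°·tan37.5° = 12.4 + 8.39·3.2·0.8560·0.7673 = 30.035 kPa
Denominator = 18.2·3.2·sin22.3°·cos22.3° = 18.2·3.2·0.3795·0.9252 = 20.447 kPa
FS = 30.035 / 20.447 = 1.469

FS = 1.47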